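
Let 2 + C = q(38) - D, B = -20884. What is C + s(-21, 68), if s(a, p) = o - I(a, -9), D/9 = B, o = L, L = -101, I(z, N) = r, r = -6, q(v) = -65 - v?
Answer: 187756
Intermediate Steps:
I(z, N) = -6
o = -101
D = -187956 (D = 9*(-20884) = -187956)
s(a, p) = -95 (s(a, p) = -101 - 1*(-6) = -101 + 6 = -95)
C = 187851 (C = -2 + ((-65 - 1*38) - 1*(-187956)) = -2 + ((-65 - 38) + 187956) = -2 + (-103 + 187956) = -2 + 187853 = 187851)
C + s(-21, 68) = 187851 - 95 = 187756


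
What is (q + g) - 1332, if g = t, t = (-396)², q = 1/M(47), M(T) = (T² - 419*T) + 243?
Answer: 2680699643/17241 ≈ 1.5548e+5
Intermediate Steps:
M(T) = 243 + T² - 419*T
q = -1/17241 (q = 1/(243 + 47² - 419*47) = 1/(243 + 2209 - 19693) = 1/(-17241) = -1/17241 ≈ -5.8001e-5)
t = 156816
g = 156816
(q + g) - 1332 = (-1/17241 + 156816) - 1332 = 2703664655/17241 - 1332 = 2680699643/17241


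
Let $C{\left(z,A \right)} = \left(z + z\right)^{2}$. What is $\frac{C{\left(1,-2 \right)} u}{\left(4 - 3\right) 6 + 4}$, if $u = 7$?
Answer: $\frac{14}{5} \approx 2.8$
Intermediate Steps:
$C{\left(z,A \right)} = 4 z^{2}$ ($C{\left(z,A \right)} = \left(2 z\right)^{2} = 4 z^{2}$)
$\frac{C{\left(1,-2 \right)} u}{\left(4 - 3\right) 6 + 4} = \frac{4 \cdot 1^{2} \cdot 7}{\left(4 - 3\right) 6 + 4} = \frac{4 \cdot 1 \cdot 7}{1 \cdot 6 + 4} = \frac{4 \cdot 7}{6 + 4} = \frac{28}{10} = 28 \cdot \frac{1}{10} = \frac{14}{5}$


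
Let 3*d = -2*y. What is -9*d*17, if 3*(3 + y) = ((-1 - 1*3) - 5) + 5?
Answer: -442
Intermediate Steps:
y = -13/3 (y = -3 + (((-1 - 1*3) - 5) + 5)/3 = -3 + (((-1 - 3) - 5) + 5)/3 = -3 + ((-4 - 5) + 5)/3 = -3 + (-9 + 5)/3 = -3 + (⅓)*(-4) = -3 - 4/3 = -13/3 ≈ -4.3333)
d = 26/9 (d = (-2*(-13/3))/3 = (⅓)*(26/3) = 26/9 ≈ 2.8889)
-9*d*17 = -9*26/9*17 = -26*17 = -442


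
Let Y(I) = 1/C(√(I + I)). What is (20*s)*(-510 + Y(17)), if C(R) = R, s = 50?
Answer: -510000 + 500*√34/17 ≈ -5.0983e+5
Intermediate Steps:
Y(I) = √2/(2*√I) (Y(I) = 1/(√(I + I)) = 1/(√(2*I)) = 1/(√2*√I) = √2/(2*√I))
(20*s)*(-510 + Y(17)) = (20*50)*(-510 + √2/(2*√17)) = 1000*(-510 + √2*(√17/17)/2) = 1000*(-510 + √34/34) = -510000 + 500*√34/17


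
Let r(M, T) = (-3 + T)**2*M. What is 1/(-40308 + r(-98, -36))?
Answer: -1/189366 ≈ -5.2808e-6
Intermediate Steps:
r(M, T) = M*(-3 + T)**2
1/(-40308 + r(-98, -36)) = 1/(-40308 - 98*(-3 - 36)**2) = 1/(-40308 - 98*(-39)**2) = 1/(-40308 - 98*1521) = 1/(-40308 - 149058) = 1/(-189366) = -1/189366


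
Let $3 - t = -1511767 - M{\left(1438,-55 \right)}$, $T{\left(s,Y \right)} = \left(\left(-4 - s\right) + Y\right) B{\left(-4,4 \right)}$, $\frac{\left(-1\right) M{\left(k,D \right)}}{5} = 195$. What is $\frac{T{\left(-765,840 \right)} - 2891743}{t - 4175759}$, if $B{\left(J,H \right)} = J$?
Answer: $\frac{2898147}{2664964} \approx 1.0875$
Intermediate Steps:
$M{\left(k,D \right)} = -975$ ($M{\left(k,D \right)} = \left(-5\right) 195 = -975$)
$T{\left(s,Y \right)} = 16 - 4 Y + 4 s$ ($T{\left(s,Y \right)} = \left(\left(-4 - s\right) + Y\right) \left(-4\right) = \left(-4 + Y - s\right) \left(-4\right) = 16 - 4 Y + 4 s$)
$t = 1510795$ ($t = 3 - \left(-1511767 - -975\right) = 3 - \left(-1511767 + 975\right) = 3 - -1510792 = 3 + 1510792 = 1510795$)
$\frac{T{\left(-765,840 \right)} - 2891743}{t - 4175759} = \frac{\left(16 - 3360 + 4 \left(-765\right)\right) - 2891743}{1510795 - 4175759} = \frac{\left(16 - 3360 - 3060\right) - 2891743}{-2664964} = \left(-6404 - 2891743\right) \left(- \frac{1}{2664964}\right) = \left(-2898147\right) \left(- \frac{1}{2664964}\right) = \frac{2898147}{2664964}$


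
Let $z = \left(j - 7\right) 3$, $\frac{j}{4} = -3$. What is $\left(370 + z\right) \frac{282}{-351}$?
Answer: $- \frac{29422}{117} \approx -251.47$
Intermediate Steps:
$j = -12$ ($j = 4 \left(-3\right) = -12$)
$z = -57$ ($z = \left(-12 - 7\right) 3 = \left(-19\right) 3 = -57$)
$\left(370 + z\right) \frac{282}{-351} = \left(370 - 57\right) \frac{282}{-351} = 313 \cdot 282 \left(- \frac{1}{351}\right) = 313 \left(- \frac{94}{117}\right) = - \frac{29422}{117}$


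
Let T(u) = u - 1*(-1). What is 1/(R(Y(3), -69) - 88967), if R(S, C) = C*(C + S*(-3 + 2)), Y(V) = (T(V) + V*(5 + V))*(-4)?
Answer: -1/91934 ≈ -1.0877e-5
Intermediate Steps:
T(u) = 1 + u (T(u) = u + 1 = 1 + u)
Y(V) = -4 - 4*V - 4*V*(5 + V) (Y(V) = ((1 + V) + V*(5 + V))*(-4) = (1 + V + V*(5 + V))*(-4) = -4 - 4*V - 4*V*(5 + V))
R(S, C) = C*(C - S) (R(S, C) = C*(C + S*(-1)) = C*(C - S))
1/(R(Y(3), -69) - 88967) = 1/(-69*(-69 - (-4 - 24*3 - 4*3**2)) - 88967) = 1/(-69*(-69 - (-4 - 72 - 4*9)) - 88967) = 1/(-69*(-69 - (-4 - 72 - 36)) - 88967) = 1/(-69*(-69 - 1*(-112)) - 88967) = 1/(-69*(-69 + 112) - 88967) = 1/(-69*43 - 88967) = 1/(-2967 - 88967) = 1/(-91934) = -1/91934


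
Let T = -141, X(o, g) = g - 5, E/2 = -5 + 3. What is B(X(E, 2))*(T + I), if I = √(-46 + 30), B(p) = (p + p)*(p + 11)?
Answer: 6768 - 192*I ≈ 6768.0 - 192.0*I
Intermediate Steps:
E = -4 (E = 2*(-5 + 3) = 2*(-2) = -4)
X(o, g) = -5 + g
B(p) = 2*p*(11 + p) (B(p) = (2*p)*(11 + p) = 2*p*(11 + p))
I = 4*I (I = √(-16) = 4*I ≈ 4.0*I)
B(X(E, 2))*(T + I) = (2*(-5 + 2)*(11 + (-5 + 2)))*(-141 + 4*I) = (2*(-3)*(11 - 3))*(-141 + 4*I) = (2*(-3)*8)*(-141 + 4*I) = -48*(-141 + 4*I) = 6768 - 192*I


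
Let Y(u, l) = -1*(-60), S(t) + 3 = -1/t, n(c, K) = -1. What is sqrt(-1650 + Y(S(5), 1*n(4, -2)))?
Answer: I*sqrt(1590) ≈ 39.875*I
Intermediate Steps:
S(t) = -3 - 1/t
Y(u, l) = 60
sqrt(-1650 + Y(S(5), 1*n(4, -2))) = sqrt(-1650 + 60) = sqrt(-1590) = I*sqrt(1590)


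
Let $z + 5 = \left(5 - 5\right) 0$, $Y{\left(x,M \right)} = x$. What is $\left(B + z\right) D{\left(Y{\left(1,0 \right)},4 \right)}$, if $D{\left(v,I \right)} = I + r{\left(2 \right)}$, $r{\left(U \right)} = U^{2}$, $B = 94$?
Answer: $712$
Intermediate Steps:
$z = -5$ ($z = -5 + \left(5 - 5\right) 0 = -5 + 0 \cdot 0 = -5 + 0 = -5$)
$D{\left(v,I \right)} = 4 + I$ ($D{\left(v,I \right)} = I + 2^{2} = I + 4 = 4 + I$)
$\left(B + z\right) D{\left(Y{\left(1,0 \right)},4 \right)} = \left(94 - 5\right) \left(4 + 4\right) = 89 \cdot 8 = 712$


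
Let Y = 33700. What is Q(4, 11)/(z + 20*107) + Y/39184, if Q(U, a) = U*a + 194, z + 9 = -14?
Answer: 20167173/20738132 ≈ 0.97247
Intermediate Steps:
z = -23 (z = -9 - 14 = -23)
Q(U, a) = 194 + U*a
Q(4, 11)/(z + 20*107) + Y/39184 = (194 + 4*11)/(-23 + 20*107) + 33700/39184 = (194 + 44)/(-23 + 2140) + 33700*(1/39184) = 238/2117 + 8425/9796 = 20167173/20738132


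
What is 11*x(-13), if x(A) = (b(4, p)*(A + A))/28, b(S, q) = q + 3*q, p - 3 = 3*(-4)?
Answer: 2574/7 ≈ 367.71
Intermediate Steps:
p = -9 (p = 3 + 3*(-4) = 3 - 12 = -9)
b(S, q) = 4*q
x(A) = -18*A/7 (x(A) = ((4*(-9))*(A + A))/28 = -72*A*(1/28) = -18*A/7)
11*x(-13) = 11*(-18/7*(-13)) = 11*(234/7) = 2574/7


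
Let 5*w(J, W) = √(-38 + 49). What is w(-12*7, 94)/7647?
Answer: √11/38235 ≈ 8.6743e-5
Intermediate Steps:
w(J, W) = √11/5 (w(J, W) = √(-38 + 49)/5 = √11/5)
w(-12*7, 94)/7647 = (√11/5)/7647 = (√11/5)*(1/7647) = √11/38235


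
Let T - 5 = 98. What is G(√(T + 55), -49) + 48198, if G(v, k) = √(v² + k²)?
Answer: 48198 + √2559 ≈ 48249.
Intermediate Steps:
T = 103 (T = 5 + 98 = 103)
G(v, k) = √(k² + v²)
G(√(T + 55), -49) + 48198 = √((-49)² + (√(103 + 55))²) + 48198 = √(2401 + (√158)²) + 48198 = √(2401 + 158) + 48198 = √2559 + 48198 = 48198 + √2559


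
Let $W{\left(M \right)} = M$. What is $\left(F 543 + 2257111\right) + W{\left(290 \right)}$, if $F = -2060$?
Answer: $1138821$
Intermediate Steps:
$\left(F 543 + 2257111\right) + W{\left(290 \right)} = \left(\left(-2060\right) 543 + 2257111\right) + 290 = \left(-1118580 + 2257111\right) + 290 = 1138531 + 290 = 1138821$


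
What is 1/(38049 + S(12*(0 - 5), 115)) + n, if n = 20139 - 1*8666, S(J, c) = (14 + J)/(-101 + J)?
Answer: 3055776192/266345 ≈ 11473.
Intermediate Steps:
S(J, c) = (14 + J)/(-101 + J)
n = 11473 (n = 20139 - 8666 = 11473)
1/(38049 + S(12*(0 - 5), 115)) + n = 1/(38049 + (14 + 12*(0 - 5))/(-101 + 12*(0 - 5))) + 11473 = 1/(38049 + (14 + 12*(-5))/(-101 + 12*(-5))) + 11473 = 1/(38049 + (14 - 60)/(-101 - 60)) + 11473 = 1/(38049 - 46/(-161)) + 11473 = 1/(38049 - 1/161*(-46)) + 11473 = 1/(38049 + 2/7) + 11473 = 1/(266345/7) + 11473 = 7/266345 + 11473 = 3055776192/266345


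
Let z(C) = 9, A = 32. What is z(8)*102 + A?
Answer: 950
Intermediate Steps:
z(8)*102 + A = 9*102 + 32 = 918 + 32 = 950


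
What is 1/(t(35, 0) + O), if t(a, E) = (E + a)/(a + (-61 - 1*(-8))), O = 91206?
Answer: 18/1641673 ≈ 1.0964e-5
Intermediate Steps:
t(a, E) = (E + a)/(-53 + a) (t(a, E) = (E + a)/(a + (-61 + 8)) = (E + a)/(a - 53) = (E + a)/(-53 + a))
1/(t(35, 0) + O) = 1/((0 + 35)/(-53 + 35) + 91206) = 1/(35/(-18) + 91206) = 1/(-1/18*35 + 91206) = 1/(-35/18 + 91206) = 1/(1641673/18) = 18/1641673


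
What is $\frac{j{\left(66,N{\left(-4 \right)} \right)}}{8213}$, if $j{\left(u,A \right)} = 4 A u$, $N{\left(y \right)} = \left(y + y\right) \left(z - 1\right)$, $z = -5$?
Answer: $\frac{12672}{8213} \approx 1.5429$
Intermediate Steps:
$N{\left(y \right)} = - 12 y$ ($N{\left(y \right)} = \left(y + y\right) \left(-5 - 1\right) = 2 y \left(-6\right) = - 12 y$)
$j{\left(u,A \right)} = 4 A u$
$\frac{j{\left(66,N{\left(-4 \right)} \right)}}{8213} = \frac{4 \left(\left(-12\right) \left(-4\right)\right) 66}{8213} = 4 \cdot 48 \cdot 66 \cdot \frac{1}{8213} = 12672 \cdot \frac{1}{8213} = \frac{12672}{8213}$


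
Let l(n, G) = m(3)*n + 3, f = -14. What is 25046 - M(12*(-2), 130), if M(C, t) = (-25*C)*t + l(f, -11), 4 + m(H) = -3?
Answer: -53055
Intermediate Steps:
m(H) = -7 (m(H) = -4 - 3 = -7)
l(n, G) = 3 - 7*n (l(n, G) = -7*n + 3 = 3 - 7*n)
M(C, t) = 101 - 25*C*t (M(C, t) = (-25*C)*t + (3 - 7*(-14)) = -25*C*t + (3 + 98) = -25*C*t + 101 = 101 - 25*C*t)
25046 - M(12*(-2), 130) = 25046 - (101 - 25*12*(-2)*130) = 25046 - (101 - 25*(-24)*130) = 25046 - (101 + 78000) = 25046 - 1*78101 = 25046 - 78101 = -53055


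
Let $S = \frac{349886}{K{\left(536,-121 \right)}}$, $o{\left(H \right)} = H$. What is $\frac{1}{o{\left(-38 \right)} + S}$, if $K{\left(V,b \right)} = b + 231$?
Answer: $\frac{55}{172853} \approx 0.00031819$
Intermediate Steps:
$K{\left(V,b \right)} = 231 + b$
$S = \frac{174943}{55}$ ($S = \frac{349886}{231 - 121} = \frac{349886}{110} = 349886 \cdot \frac{1}{110} = \frac{174943}{55} \approx 3180.8$)
$\frac{1}{o{\left(-38 \right)} + S} = \frac{1}{-38 + \frac{174943}{55}} = \frac{1}{\frac{172853}{55}} = \frac{55}{172853}$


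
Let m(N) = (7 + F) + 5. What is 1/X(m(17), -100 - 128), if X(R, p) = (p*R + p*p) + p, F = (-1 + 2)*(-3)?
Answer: 1/49704 ≈ 2.0119e-5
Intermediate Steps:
F = -3 (F = 1*(-3) = -3)
m(N) = 9 (m(N) = (7 - 3) + 5 = 4 + 5 = 9)
X(R, p) = p + p² + R*p (X(R, p) = (R*p + p²) + p = (p² + R*p) + p = p + p² + R*p)
1/X(m(17), -100 - 128) = 1/((-100 - 128)*(1 + 9 + (-100 - 128))) = 1/(-228*(1 + 9 - 228)) = 1/(-228*(-218)) = 1/49704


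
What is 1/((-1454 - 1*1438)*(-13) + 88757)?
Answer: 1/126353 ≈ 7.9143e-6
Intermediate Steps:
1/((-1454 - 1*1438)*(-13) + 88757) = 1/((-1454 - 1438)*(-13) + 88757) = 1/(-2892*(-13) + 88757) = 1/(37596 + 88757) = 1/126353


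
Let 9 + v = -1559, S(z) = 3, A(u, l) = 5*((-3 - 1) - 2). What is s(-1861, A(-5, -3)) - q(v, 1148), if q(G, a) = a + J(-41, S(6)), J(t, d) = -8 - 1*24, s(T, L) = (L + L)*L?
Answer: 684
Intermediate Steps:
A(u, l) = -30 (A(u, l) = 5*(-4 - 2) = 5*(-6) = -30)
s(T, L) = 2*L**2 (s(T, L) = (2*L)*L = 2*L**2)
v = -1568 (v = -9 - 1559 = -1568)
J(t, d) = -32 (J(t, d) = -8 - 24 = -32)
q(G, a) = -32 + a (q(G, a) = a - 32 = -32 + a)
s(-1861, A(-5, -3)) - q(v, 1148) = 2*(-30)**2 - (-32 + 1148) = 2*900 - 1*1116 = 1800 - 1116 = 684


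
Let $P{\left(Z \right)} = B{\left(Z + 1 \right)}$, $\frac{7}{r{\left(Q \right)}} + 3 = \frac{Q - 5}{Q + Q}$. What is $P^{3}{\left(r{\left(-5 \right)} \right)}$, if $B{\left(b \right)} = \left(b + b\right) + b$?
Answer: $- \frac{3375}{8} \approx -421.88$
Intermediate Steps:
$B{\left(b \right)} = 3 b$ ($B{\left(b \right)} = 2 b + b = 3 b$)
$r{\left(Q \right)} = \frac{7}{-3 + \frac{-5 + Q}{2 Q}}$ ($r{\left(Q \right)} = \frac{7}{-3 + \frac{Q - 5}{Q + Q}} = \frac{7}{-3 + \frac{-5 + Q}{2 Q}}$)
$P{\left(Z \right)} = 3 + 3 Z$ ($P{\left(Z \right)} = 3 \left(Z + 1\right) = 3 \left(1 + Z\right) = 3 + 3 Z$)
$P^{3}{\left(r{\left(-5 \right)} \right)} = \left(3 + 3 \left(\left(-14\right) \left(-5\right) \frac{1}{5 + 5 \left(-5\right)}\right)\right)^{3} = \left(3 + 3 \left(\left(-14\right) \left(-5\right) \frac{1}{5 - 25}\right)\right)^{3} = \left(3 + 3 \left(\left(-14\right) \left(-5\right) \frac{1}{-20}\right)\right)^{3} = \left(3 + 3 \left(\left(-14\right) \left(-5\right) \left(- \frac{1}{20}\right)\right)\right)^{3} = \left(3 + 3 \left(- \frac{7}{2}\right)\right)^{3} = \left(3 - \frac{21}{2}\right)^{3} = \left(- \frac{15}{2}\right)^{3} = - \frac{3375}{8}$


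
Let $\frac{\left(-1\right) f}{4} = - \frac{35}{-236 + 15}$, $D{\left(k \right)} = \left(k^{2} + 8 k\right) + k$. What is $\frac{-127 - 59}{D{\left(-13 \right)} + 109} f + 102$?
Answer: $\frac{522186}{5083} \approx 102.73$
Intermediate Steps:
$D{\left(k \right)} = k^{2} + 9 k$
$f = - \frac{140}{221}$ ($f = - 4 \left(- \frac{35}{-236 + 15}\right) = - 4 \left(- \frac{35}{-221}\right) = - 4 \left(\left(-35\right) \left(- \frac{1}{221}\right)\right) = \left(-4\right) \frac{35}{221} = - \frac{140}{221} \approx -0.63348$)
$\frac{-127 - 59}{D{\left(-13 \right)} + 109} f + 102 = \frac{-127 - 59}{- 13 \left(9 - 13\right) + 109} \left(- \frac{140}{221}\right) + 102 = - \frac{186}{\left(-13\right) \left(-4\right) + 109} \left(- \frac{140}{221}\right) + 102 = - \frac{186}{52 + 109} \left(- \frac{140}{221}\right) + 102 = - \frac{186}{161} \left(- \frac{140}{221}\right) + 102 = \left(-186\right) \frac{1}{161} \left(- \frac{140}{221}\right) + 102 = \left(- \frac{186}{161}\right) \left(- \frac{140}{221}\right) + 102 = \frac{3720}{5083} + 102 = \frac{522186}{5083}$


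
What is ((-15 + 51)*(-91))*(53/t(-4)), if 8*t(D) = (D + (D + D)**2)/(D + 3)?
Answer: 115752/5 ≈ 23150.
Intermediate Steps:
t(D) = (D + 4*D**2)/(8*(3 + D)) (t(D) = ((D + (D + D)**2)/(D + 3))/8 = ((D + (2*D)**2)/(3 + D))/8 = ((D + 4*D**2)/(3 + D))/8 = (D + 4*D**2)/(8*(3 + D)))
((-15 + 51)*(-91))*(53/t(-4)) = ((-15 + 51)*(-91))*(53/(((1/8)*(-4)*(1 + 4*(-4))/(3 - 4)))) = (36*(-91))*(53/(((1/8)*(-4)*(1 - 16)/(-1)))) = -173628/((1/8)*(-4)*(-1)*(-15)) = -173628/(-15/2) = -173628*(-2)/15 = -3276*(-106/15) = 115752/5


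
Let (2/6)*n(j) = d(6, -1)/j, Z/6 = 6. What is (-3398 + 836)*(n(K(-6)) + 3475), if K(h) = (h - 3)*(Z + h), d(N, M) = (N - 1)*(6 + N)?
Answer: -8901242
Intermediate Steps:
Z = 36 (Z = 6*6 = 36)
d(N, M) = (-1 + N)*(6 + N)
K(h) = (-3 + h)*(36 + h) (K(h) = (h - 3)*(36 + h) = (-3 + h)*(36 + h))
n(j) = 180/j (n(j) = 3*((-6 + 6² + 5*6)/j) = 3*((-6 + 36 + 30)/j) = 3*(60/j) = 180/j)
(-3398 + 836)*(n(K(-6)) + 3475) = (-3398 + 836)*(180/(-108 + (-6)² + 33*(-6)) + 3475) = -2562*(180/(-108 + 36 - 198) + 3475) = -2562*(180/(-270) + 3475) = -2562*(180*(-1/270) + 3475) = -2562*(-⅔ + 3475) = -2562*10423/3 = -8901242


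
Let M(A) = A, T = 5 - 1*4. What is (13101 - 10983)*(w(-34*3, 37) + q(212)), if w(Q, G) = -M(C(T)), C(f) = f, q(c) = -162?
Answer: -345234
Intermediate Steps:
T = 1 (T = 5 - 4 = 1)
w(Q, G) = -1 (w(Q, G) = -1*1 = -1)
(13101 - 10983)*(w(-34*3, 37) + q(212)) = (13101 - 10983)*(-1 - 162) = 2118*(-163) = -345234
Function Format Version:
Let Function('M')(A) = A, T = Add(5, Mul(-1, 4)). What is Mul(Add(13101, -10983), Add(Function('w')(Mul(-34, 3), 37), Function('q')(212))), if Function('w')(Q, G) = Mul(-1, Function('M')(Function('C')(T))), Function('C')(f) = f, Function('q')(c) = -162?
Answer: -345234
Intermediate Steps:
T = 1 (T = Add(5, -4) = 1)
Function('w')(Q, G) = -1 (Function('w')(Q, G) = Mul(-1, 1) = -1)
Mul(Add(13101, -10983), Add(Function('w')(Mul(-34, 3), 37), Function('q')(212))) = Mul(Add(13101, -10983), Add(-1, -162)) = Mul(2118, -163) = -345234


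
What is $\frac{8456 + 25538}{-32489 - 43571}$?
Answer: $- \frac{16997}{38030} \approx -0.44694$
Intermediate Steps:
$\frac{8456 + 25538}{-32489 - 43571} = \frac{33994}{-76060} = 33994 \left(- \frac{1}{76060}\right) = - \frac{16997}{38030}$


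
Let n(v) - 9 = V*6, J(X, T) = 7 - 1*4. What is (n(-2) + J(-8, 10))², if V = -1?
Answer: 36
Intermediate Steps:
J(X, T) = 3 (J(X, T) = 7 - 4 = 3)
n(v) = 3 (n(v) = 9 - 1*6 = 9 - 6 = 3)
(n(-2) + J(-8, 10))² = (3 + 3)² = 6² = 36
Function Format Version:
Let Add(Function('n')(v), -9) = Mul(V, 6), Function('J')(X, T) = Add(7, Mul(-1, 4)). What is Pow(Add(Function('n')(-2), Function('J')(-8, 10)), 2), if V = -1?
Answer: 36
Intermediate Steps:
Function('J')(X, T) = 3 (Function('J')(X, T) = Add(7, -4) = 3)
Function('n')(v) = 3 (Function('n')(v) = Add(9, Mul(-1, 6)) = Add(9, -6) = 3)
Pow(Add(Function('n')(-2), Function('J')(-8, 10)), 2) = Pow(Add(3, 3), 2) = Pow(6, 2) = 36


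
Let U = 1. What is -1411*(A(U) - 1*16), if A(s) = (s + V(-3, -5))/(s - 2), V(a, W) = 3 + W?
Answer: 21165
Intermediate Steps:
A(s) = 1 (A(s) = (s + (3 - 5))/(s - 2) = (s - 2)/(-2 + s) = (-2 + s)/(-2 + s) = 1)
-1411*(A(U) - 1*16) = -1411*(1 - 1*16) = -1411*(1 - 16) = -1411*(-15) = 21165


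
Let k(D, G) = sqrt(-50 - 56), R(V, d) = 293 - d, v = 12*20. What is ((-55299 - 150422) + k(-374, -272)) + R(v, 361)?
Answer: -205789 + I*sqrt(106) ≈ -2.0579e+5 + 10.296*I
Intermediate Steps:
v = 240
k(D, G) = I*sqrt(106) (k(D, G) = sqrt(-106) = I*sqrt(106))
((-55299 - 150422) + k(-374, -272)) + R(v, 361) = ((-55299 - 150422) + I*sqrt(106)) + (293 - 1*361) = (-205721 + I*sqrt(106)) + (293 - 361) = (-205721 + I*sqrt(106)) - 68 = -205789 + I*sqrt(106)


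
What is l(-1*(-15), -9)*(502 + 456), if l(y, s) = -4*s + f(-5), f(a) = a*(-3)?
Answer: 48858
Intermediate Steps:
f(a) = -3*a
l(y, s) = 15 - 4*s (l(y, s) = -4*s - 3*(-5) = -4*s + 15 = 15 - 4*s)
l(-1*(-15), -9)*(502 + 456) = (15 - 4*(-9))*(502 + 456) = (15 + 36)*958 = 51*958 = 48858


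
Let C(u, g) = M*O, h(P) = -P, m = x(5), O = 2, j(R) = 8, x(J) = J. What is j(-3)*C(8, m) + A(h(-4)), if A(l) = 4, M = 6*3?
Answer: 292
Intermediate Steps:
M = 18
m = 5
C(u, g) = 36 (C(u, g) = 18*2 = 36)
j(-3)*C(8, m) + A(h(-4)) = 8*36 + 4 = 288 + 4 = 292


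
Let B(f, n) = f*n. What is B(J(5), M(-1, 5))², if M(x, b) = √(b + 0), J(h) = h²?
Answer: 3125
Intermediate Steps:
M(x, b) = √b
B(J(5), M(-1, 5))² = (5²*√5)² = (25*√5)² = 3125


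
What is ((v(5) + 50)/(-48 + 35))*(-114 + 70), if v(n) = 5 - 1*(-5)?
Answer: 2640/13 ≈ 203.08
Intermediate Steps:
v(n) = 10 (v(n) = 5 + 5 = 10)
((v(5) + 50)/(-48 + 35))*(-114 + 70) = ((10 + 50)/(-48 + 35))*(-114 + 70) = (60/(-13))*(-44) = (60*(-1/13))*(-44) = -60/13*(-44) = 2640/13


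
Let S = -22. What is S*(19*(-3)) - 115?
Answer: 1139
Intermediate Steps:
S*(19*(-3)) - 115 = -418*(-3) - 115 = -22*(-57) - 115 = 1254 - 115 = 1139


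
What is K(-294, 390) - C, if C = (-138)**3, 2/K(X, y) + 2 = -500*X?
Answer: 193160663929/73499 ≈ 2.6281e+6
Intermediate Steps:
K(X, y) = 2/(-2 - 500*X)
C = -2628072
K(-294, 390) - C = -1/(1 + 250*(-294)) - 1*(-2628072) = -1/(1 - 73500) + 2628072 = -1/(-73499) + 2628072 = -1*(-1/73499) + 2628072 = 1/73499 + 2628072 = 193160663929/73499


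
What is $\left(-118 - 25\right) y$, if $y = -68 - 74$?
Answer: $20306$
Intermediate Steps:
$y = -142$
$\left(-118 - 25\right) y = \left(-118 - 25\right) \left(-142\right) = \left(-143\right) \left(-142\right) = 20306$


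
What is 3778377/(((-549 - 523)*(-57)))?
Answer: 1259459/20368 ≈ 61.835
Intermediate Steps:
3778377/(((-549 - 523)*(-57))) = 3778377/((-1072*(-57))) = 3778377/61104 = 3778377*(1/61104) = 1259459/20368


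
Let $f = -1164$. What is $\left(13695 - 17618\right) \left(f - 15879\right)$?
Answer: $66859689$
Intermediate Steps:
$\left(13695 - 17618\right) \left(f - 15879\right) = \left(13695 - 17618\right) \left(-1164 - 15879\right) = \left(-3923\right) \left(-17043\right) = 66859689$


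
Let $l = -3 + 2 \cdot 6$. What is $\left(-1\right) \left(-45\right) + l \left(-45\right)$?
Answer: $-360$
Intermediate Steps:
$l = 9$ ($l = -3 + 12 = 9$)
$\left(-1\right) \left(-45\right) + l \left(-45\right) = \left(-1\right) \left(-45\right) + 9 \left(-45\right) = 45 - 405 = -360$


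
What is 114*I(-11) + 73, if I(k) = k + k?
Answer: -2435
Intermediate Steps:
I(k) = 2*k
114*I(-11) + 73 = 114*(2*(-11)) + 73 = 114*(-22) + 73 = -2508 + 73 = -2435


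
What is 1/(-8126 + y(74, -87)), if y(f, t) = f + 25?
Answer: -1/8027 ≈ -0.00012458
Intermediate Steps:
y(f, t) = 25 + f
1/(-8126 + y(74, -87)) = 1/(-8126 + (25 + 74)) = 1/(-8126 + 99) = 1/(-8027) = -1/8027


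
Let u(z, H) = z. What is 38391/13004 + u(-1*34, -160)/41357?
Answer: 1587294451/537806428 ≈ 2.9514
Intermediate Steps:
38391/13004 + u(-1*34, -160)/41357 = 38391/13004 - 1*34/41357 = 38391*(1/13004) - 34*1/41357 = 38391/13004 - 34/41357 = 1587294451/537806428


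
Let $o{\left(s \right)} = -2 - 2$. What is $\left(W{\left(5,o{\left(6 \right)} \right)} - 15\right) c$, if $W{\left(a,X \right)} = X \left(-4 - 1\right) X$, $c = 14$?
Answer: $-1330$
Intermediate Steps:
$o{\left(s \right)} = -4$ ($o{\left(s \right)} = -2 - 2 = -4$)
$W{\left(a,X \right)} = - 5 X^{2}$ ($W{\left(a,X \right)} = X \left(-5\right) X = - 5 X X = - 5 X^{2}$)
$\left(W{\left(5,o{\left(6 \right)} \right)} - 15\right) c = \left(- 5 \left(-4\right)^{2} - 15\right) 14 = \left(\left(-5\right) 16 - 15\right) 14 = \left(-80 - 15\right) 14 = \left(-95\right) 14 = -1330$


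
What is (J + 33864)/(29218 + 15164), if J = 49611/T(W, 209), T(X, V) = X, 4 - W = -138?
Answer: 1619433/2100748 ≈ 0.77088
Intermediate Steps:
W = 142 (W = 4 - 1*(-138) = 4 + 138 = 142)
J = 49611/142 ≈ 349.37
(J + 33864)/(29218 + 15164) = (49611/142 + 33864)/(29218 + 15164) = (4858299/142)/44382 = (4858299/142)*(1/44382) = 1619433/2100748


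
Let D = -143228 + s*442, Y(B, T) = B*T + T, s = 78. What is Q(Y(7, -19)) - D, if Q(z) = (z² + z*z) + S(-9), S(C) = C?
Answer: 154951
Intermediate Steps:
Y(B, T) = T + B*T
Q(z) = -9 + 2*z² (Q(z) = (z² + z*z) - 9 = (z² + z²) - 9 = 2*z² - 9 = -9 + 2*z²)
D = -108752 (D = -143228 + 78*442 = -143228 + 34476 = -108752)
Q(Y(7, -19)) - D = (-9 + 2*(-19*(1 + 7))²) - 1*(-108752) = (-9 + 2*(-19*8)²) + 108752 = (-9 + 2*(-152)²) + 108752 = (-9 + 2*23104) + 108752 = (-9 + 46208) + 108752 = 46199 + 108752 = 154951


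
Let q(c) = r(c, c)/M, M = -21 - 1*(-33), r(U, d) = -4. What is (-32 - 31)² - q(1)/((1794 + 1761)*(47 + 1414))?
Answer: 61843231486/15581565 ≈ 3969.0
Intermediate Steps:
M = 12 (M = -21 + 33 = 12)
q(c) = -⅓ (q(c) = -4/12 = -4*1/12 = -⅓)
(-32 - 31)² - q(1)/((1794 + 1761)*(47 + 1414)) = (-32 - 31)² - (-1)/(3*((1794 + 1761)*(47 + 1414))) = (-63)² - (-1)/(3*(3555*1461)) = 3969 - (-1)/(3*5193855) = 3969 - 1*(-1/15581565) = 3969 + 1/15581565 = 61843231486/15581565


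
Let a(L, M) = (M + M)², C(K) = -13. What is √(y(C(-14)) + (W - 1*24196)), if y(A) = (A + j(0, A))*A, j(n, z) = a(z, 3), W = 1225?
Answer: I*√23270 ≈ 152.55*I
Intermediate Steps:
a(L, M) = 4*M² (a(L, M) = (2*M)² = 4*M²)
j(n, z) = 36 (j(n, z) = 4*3² = 4*9 = 36)
y(A) = A*(36 + A) (y(A) = (A + 36)*A = (36 + A)*A = A*(36 + A))
√(y(C(-14)) + (W - 1*24196)) = √(-13*(36 - 13) + (1225 - 1*24196)) = √(-13*23 + (1225 - 24196)) = √(-299 - 22971) = √(-23270) = I*√23270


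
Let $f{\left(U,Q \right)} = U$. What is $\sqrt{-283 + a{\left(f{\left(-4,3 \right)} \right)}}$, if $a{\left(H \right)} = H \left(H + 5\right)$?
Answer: $i \sqrt{287} \approx 16.941 i$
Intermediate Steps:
$a{\left(H \right)} = H \left(5 + H\right)$
$\sqrt{-283 + a{\left(f{\left(-4,3 \right)} \right)}} = \sqrt{-283 - 4 \left(5 - 4\right)} = \sqrt{-283 - 4} = \sqrt{-287} = i \sqrt{287}$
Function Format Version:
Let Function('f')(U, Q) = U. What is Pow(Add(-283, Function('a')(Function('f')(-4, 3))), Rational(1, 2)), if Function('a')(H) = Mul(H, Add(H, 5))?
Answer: Mul(I, Pow(287, Rational(1, 2))) ≈ Mul(16.941, I)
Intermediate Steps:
Function('a')(H) = Mul(H, Add(5, H))
Pow(Add(-283, Function('a')(Function('f')(-4, 3))), Rational(1, 2)) = Pow(Add(-283, Mul(-4, Add(5, -4))), Rational(1, 2)) = Pow(Add(-283, Mul(-4, 1)), Rational(1, 2)) = Pow(Add(-283, -4), Rational(1, 2)) = Pow(-287, Rational(1, 2)) = Mul(I, Pow(287, Rational(1, 2)))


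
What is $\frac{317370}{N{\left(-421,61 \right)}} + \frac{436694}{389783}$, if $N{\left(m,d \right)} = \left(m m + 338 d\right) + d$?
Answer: $\frac{21013590719}{7714585136} \approx 2.7239$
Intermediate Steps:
$N{\left(m,d \right)} = m^{2} + 339 d$ ($N{\left(m,d \right)} = \left(m^{2} + 338 d\right) + d = m^{2} + 339 d$)
$\frac{317370}{N{\left(-421,61 \right)}} + \frac{436694}{389783} = \frac{317370}{\left(-421\right)^{2} + 339 \cdot 61} + \frac{436694}{389783} = \frac{317370}{177241 + 20679} + 436694 \cdot \frac{1}{389783} = \frac{317370}{197920} + \frac{436694}{389783} = 317370 \cdot \frac{1}{197920} + \frac{436694}{389783} = \frac{31737}{19792} + \frac{436694}{389783} = \frac{21013590719}{7714585136}$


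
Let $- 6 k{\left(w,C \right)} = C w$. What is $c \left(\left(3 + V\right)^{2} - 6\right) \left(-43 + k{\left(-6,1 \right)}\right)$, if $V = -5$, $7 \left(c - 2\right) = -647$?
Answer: $-7596$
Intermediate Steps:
$c = - \frac{633}{7}$ ($c = 2 + \frac{1}{7} \left(-647\right) = 2 - \frac{647}{7} = - \frac{633}{7} \approx -90.429$)
$k{\left(w,C \right)} = - \frac{C w}{6}$
$c \left(\left(3 + V\right)^{2} - 6\right) \left(-43 + k{\left(-6,1 \right)}\right) = - \frac{633 \left(\left(3 - 5\right)^{2} - 6\right) \left(-43 - \frac{1}{6} \left(-6\right)\right)}{7} = - \frac{633 \left(\left(-2\right)^{2} - 6\right) \left(-43 + 1\right)}{7} = - \frac{633 \left(4 - 6\right) \left(-42\right)}{7} = - \frac{633 \left(\left(-2\right) \left(-42\right)\right)}{7} = \left(- \frac{633}{7}\right) 84 = -7596$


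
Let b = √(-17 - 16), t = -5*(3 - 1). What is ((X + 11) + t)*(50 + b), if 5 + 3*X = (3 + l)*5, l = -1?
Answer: 400/3 + 8*I*√33/3 ≈ 133.33 + 15.319*I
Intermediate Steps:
X = 5/3 (X = -5/3 + ((3 - 1)*5)/3 = -5/3 + (2*5)/3 = -5/3 + (⅓)*10 = -5/3 + 10/3 = 5/3 ≈ 1.6667)
t = -10 (t = -5*2 = -10)
b = I*√33 (b = √(-33) = I*√33 ≈ 5.7446*I)
((X + 11) + t)*(50 + b) = ((5/3 + 11) - 10)*(50 + I*√33) = (38/3 - 10)*(50 + I*√33) = 8*(50 + I*√33)/3 = 400/3 + 8*I*√33/3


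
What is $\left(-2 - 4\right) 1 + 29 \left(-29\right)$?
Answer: $-847$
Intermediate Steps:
$\left(-2 - 4\right) 1 + 29 \left(-29\right) = \left(-6\right) 1 - 841 = -6 - 841 = -847$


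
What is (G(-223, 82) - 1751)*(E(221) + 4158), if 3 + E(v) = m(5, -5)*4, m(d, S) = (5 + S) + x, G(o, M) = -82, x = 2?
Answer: -7630779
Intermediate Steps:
m(d, S) = 7 + S (m(d, S) = (5 + S) + 2 = 7 + S)
E(v) = 5 (E(v) = -3 + (7 - 5)*4 = -3 + 2*4 = -3 + 8 = 5)
(G(-223, 82) - 1751)*(E(221) + 4158) = (-82 - 1751)*(5 + 4158) = -1833*4163 = -7630779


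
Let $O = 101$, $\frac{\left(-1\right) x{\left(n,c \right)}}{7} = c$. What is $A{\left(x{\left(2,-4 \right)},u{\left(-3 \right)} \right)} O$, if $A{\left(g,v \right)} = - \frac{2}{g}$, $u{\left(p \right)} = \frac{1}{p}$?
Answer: $- \frac{101}{14} \approx -7.2143$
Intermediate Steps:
$x{\left(n,c \right)} = - 7 c$
$A{\left(x{\left(2,-4 \right)},u{\left(-3 \right)} \right)} O = - \frac{2}{\left(-7\right) \left(-4\right)} 101 = - \frac{2}{28} \cdot 101 = \left(-2\right) \frac{1}{28} \cdot 101 = \left(- \frac{1}{14}\right) 101 = - \frac{101}{14}$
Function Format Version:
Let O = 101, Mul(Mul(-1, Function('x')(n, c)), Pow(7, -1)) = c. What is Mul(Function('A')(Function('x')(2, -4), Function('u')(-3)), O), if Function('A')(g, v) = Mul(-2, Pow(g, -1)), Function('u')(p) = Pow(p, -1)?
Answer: Rational(-101, 14) ≈ -7.2143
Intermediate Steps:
Function('x')(n, c) = Mul(-7, c)
Mul(Function('A')(Function('x')(2, -4), Function('u')(-3)), O) = Mul(Mul(-2, Pow(Mul(-7, -4), -1)), 101) = Mul(Mul(-2, Pow(28, -1)), 101) = Mul(Mul(-2, Rational(1, 28)), 101) = Mul(Rational(-1, 14), 101) = Rational(-101, 14)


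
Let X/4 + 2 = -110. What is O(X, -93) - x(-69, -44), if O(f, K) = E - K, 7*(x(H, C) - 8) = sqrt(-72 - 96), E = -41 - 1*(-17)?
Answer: 61 - 2*I*sqrt(42)/7 ≈ 61.0 - 1.8516*I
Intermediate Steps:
X = -448 (X = -8 + 4*(-110) = -8 - 440 = -448)
E = -24 (E = -41 + 17 = -24)
x(H, C) = 8 + 2*I*sqrt(42)/7 (x(H, C) = 8 + sqrt(-72 - 96)/7 = 8 + sqrt(-168)/7 = 8 + (2*I*sqrt(42))/7 = 8 + 2*I*sqrt(42)/7)
O(f, K) = -24 - K
O(X, -93) - x(-69, -44) = (-24 - 1*(-93)) - (8 + 2*I*sqrt(42)/7) = (-24 + 93) + (-8 - 2*I*sqrt(42)/7) = 69 + (-8 - 2*I*sqrt(42)/7) = 61 - 2*I*sqrt(42)/7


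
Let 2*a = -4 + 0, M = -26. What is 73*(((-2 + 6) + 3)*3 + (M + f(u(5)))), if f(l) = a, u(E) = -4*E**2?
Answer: -511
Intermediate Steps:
a = -2 (a = (-4 + 0)/2 = (1/2)*(-4) = -2)
f(l) = -2
73*(((-2 + 6) + 3)*3 + (M + f(u(5)))) = 73*(((-2 + 6) + 3)*3 + (-26 - 2)) = 73*((4 + 3)*3 - 28) = 73*(7*3 - 28) = 73*(21 - 28) = 73*(-7) = -511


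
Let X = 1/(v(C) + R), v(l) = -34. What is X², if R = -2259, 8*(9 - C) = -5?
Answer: 1/5257849 ≈ 1.9019e-7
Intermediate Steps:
C = 77/8 (C = 9 - ⅛*(-5) = 9 + 5/8 = 77/8 ≈ 9.6250)
X = -1/2293 (X = 1/(-34 - 2259) = 1/(-2293) = -1/2293 ≈ -0.00043611)
X² = (-1/2293)² = 1/5257849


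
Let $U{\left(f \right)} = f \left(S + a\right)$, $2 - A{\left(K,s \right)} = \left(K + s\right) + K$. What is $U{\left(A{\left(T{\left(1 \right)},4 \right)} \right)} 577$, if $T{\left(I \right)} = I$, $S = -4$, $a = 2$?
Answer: $4616$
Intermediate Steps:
$A{\left(K,s \right)} = 2 - s - 2 K$ ($A{\left(K,s \right)} = 2 - \left(\left(K + s\right) + K\right) = 2 - \left(s + 2 K\right) = 2 - s - 2 K$)
$U{\left(f \right)} = - 2 f$ ($U{\left(f \right)} = f \left(-4 + 2\right) = f \left(-2\right) = - 2 f$)
$U{\left(A{\left(T{\left(1 \right)},4 \right)} \right)} 577 = - 2 \left(2 - 4 - 2\right) 577 = \left(-2\right) \left(-4\right) 577 = 8 \cdot 577 = 4616$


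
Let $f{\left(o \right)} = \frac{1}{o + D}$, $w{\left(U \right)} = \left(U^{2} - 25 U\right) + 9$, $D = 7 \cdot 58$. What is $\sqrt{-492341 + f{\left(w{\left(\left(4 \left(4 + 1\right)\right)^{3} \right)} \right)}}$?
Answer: $\frac{i \sqrt{222674507950004847590}}{21266805} \approx 701.67 i$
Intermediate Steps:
$D = 406$
$w{\left(U \right)} = 9 + U^{2} - 25 U$
$f{\left(o \right)} = \frac{1}{406 + o}$ ($f{\left(o \right)} = \frac{1}{o + 406} = \frac{1}{406 + o}$)
$\sqrt{-492341 + f{\left(w{\left(\left(4 \left(4 + 1\right)\right)^{3} \right)} \right)}} = \sqrt{-492341 + \frac{1}{406 + \left(9 + \left(\left(4 \left(4 + 1\right)\right)^{3}\right)^{2} - 25 \left(4 \left(4 + 1\right)\right)^{3}\right)}} = \sqrt{-492341 + \frac{1}{406 + \left(9 + \left(\left(4 \cdot 5\right)^{3}\right)^{2} - 25 \left(4 \cdot 5\right)^{3}\right)}} = \sqrt{-492341 + \frac{1}{406 + \left(9 + \left(20^{3}\right)^{2} - 25 \cdot 20^{3}\right)}} = \sqrt{-492341 + \frac{1}{406 + \left(9 + 8000^{2} - 200000\right)}} = \sqrt{-492341 + \frac{1}{406 + \left(9 + 64000000 - 200000\right)}} = \sqrt{-492341 + \frac{1}{406 + 63800009}} = \sqrt{-492341 + \frac{1}{63800415}} = \sqrt{- \frac{31411560121514}{63800415}} = \frac{i \sqrt{222674507950004847590}}{21266805}$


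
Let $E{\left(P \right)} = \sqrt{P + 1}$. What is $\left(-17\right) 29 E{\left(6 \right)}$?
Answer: $- 493 \sqrt{7} \approx -1304.4$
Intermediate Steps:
$E{\left(P \right)} = \sqrt{1 + P}$
$\left(-17\right) 29 E{\left(6 \right)} = \left(-17\right) 29 \sqrt{1 + 6} = - 493 \sqrt{7}$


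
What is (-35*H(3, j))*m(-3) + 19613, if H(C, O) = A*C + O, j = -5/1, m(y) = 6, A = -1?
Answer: 21293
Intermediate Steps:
j = -5 (j = -5*1 = -5)
H(C, O) = O - C (H(C, O) = -C + O = O - C)
(-35*H(3, j))*m(-3) + 19613 = -35*(-5 - 1*3)*6 + 19613 = -35*(-5 - 3)*6 + 19613 = -35*(-8)*6 + 19613 = 280*6 + 19613 = 1680 + 19613 = 21293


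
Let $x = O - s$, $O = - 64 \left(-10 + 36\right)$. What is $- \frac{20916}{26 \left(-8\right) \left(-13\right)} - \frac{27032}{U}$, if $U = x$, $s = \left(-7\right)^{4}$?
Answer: $- \frac{2982253}{2747940} \approx -1.0853$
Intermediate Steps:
$O = -1664$ ($O = \left(-64\right) 26 = -1664$)
$s = 2401$
$x = -4065$ ($x = -1664 - 2401 = -4065$)
$U = -4065$
$- \frac{20916}{26 \left(-8\right) \left(-13\right)} - \frac{27032}{U} = - \frac{20916}{26 \left(-8\right) \left(-13\right)} - \frac{27032}{-4065} = - \frac{20916}{\left(-208\right) \left(-13\right)} - - \frac{27032}{4065} = - \frac{20916}{2704} + \frac{27032}{4065} = \left(-20916\right) \frac{1}{2704} + \frac{27032}{4065} = - \frac{5229}{676} + \frac{27032}{4065} = - \frac{2982253}{2747940}$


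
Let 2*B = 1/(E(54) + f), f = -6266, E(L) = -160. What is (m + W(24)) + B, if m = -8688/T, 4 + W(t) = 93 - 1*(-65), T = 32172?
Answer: 756707017/4922316 ≈ 153.73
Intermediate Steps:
W(t) = 154 (W(t) = -4 + (93 - 1*(-65)) = -4 + (93 + 65) = -4 + 158 = 154)
m = -724/2681 (m = -8688/32172 = -8688*1/32172 = -724/2681 ≈ -0.27005)
B = -1/12852 (B = 1/(2*(-160 - 6266)) = (½)/(-6426) = (½)*(-1/6426) = -1/12852 ≈ -7.7809e-5)
(m + W(24)) + B = (-724/2681 + 154) - 1/12852 = 412150/2681 - 1/12852 = 756707017/4922316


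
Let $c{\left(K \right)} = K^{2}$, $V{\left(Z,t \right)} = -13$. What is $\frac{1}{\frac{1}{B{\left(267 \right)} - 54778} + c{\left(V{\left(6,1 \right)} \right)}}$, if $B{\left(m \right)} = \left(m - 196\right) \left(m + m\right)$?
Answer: $\frac{16864}{2850015} \approx 0.0059172$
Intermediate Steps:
$B{\left(m \right)} = 2 m \left(-196 + m\right)$ ($B{\left(m \right)} = \left(-196 + m\right) 2 m = 2 m \left(-196 + m\right)$)
$\frac{1}{\frac{1}{B{\left(267 \right)} - 54778} + c{\left(V{\left(6,1 \right)} \right)}} = \frac{1}{\frac{1}{2 \cdot 267 \left(-196 + 267\right) - 54778} + \left(-13\right)^{2}} = \frac{1}{\frac{1}{2 \cdot 267 \cdot 71 - 54778} + 169} = \frac{1}{\frac{1}{37914 - 54778} + 169} = \frac{1}{\frac{1}{-16864} + 169} = \frac{1}{- \frac{1}{16864} + 169} = \frac{1}{\frac{2850015}{16864}} = \frac{16864}{2850015}$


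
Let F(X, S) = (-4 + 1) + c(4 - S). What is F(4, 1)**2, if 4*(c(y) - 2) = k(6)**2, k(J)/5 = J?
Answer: 50176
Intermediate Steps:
k(J) = 5*J
c(y) = 227 (c(y) = 2 + (5*6)**2/4 = 2 + (1/4)*30**2 = 2 + (1/4)*900 = 2 + 225 = 227)
F(X, S) = 224 (F(X, S) = (-4 + 1) + 227 = -3 + 227 = 224)
F(4, 1)**2 = 224**2 = 50176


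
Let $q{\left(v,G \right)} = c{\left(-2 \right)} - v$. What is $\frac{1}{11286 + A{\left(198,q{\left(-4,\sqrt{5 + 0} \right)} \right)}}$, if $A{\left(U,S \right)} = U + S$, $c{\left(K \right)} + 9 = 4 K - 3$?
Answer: $\frac{1}{11468} \approx 8.7199 \cdot 10^{-5}$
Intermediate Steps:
$c{\left(K \right)} = -12 + 4 K$ ($c{\left(K \right)} = -9 + \left(4 K - 3\right) = -9 + \left(-3 + 4 K\right) = -12 + 4 K$)
$q{\left(v,G \right)} = -20 - v$ ($q{\left(v,G \right)} = \left(-12 + 4 \left(-2\right)\right) - v = \left(-12 - 8\right) - v = -20 - v$)
$A{\left(U,S \right)} = S + U$
$\frac{1}{11286 + A{\left(198,q{\left(-4,\sqrt{5 + 0} \right)} \right)}} = \frac{1}{11286 + \left(\left(-20 - -4\right) + 198\right)} = \frac{1}{11286 + \left(\left(-20 + 4\right) + 198\right)} = \frac{1}{11286 + \left(-16 + 198\right)} = \frac{1}{11286 + 182} = \frac{1}{11468}$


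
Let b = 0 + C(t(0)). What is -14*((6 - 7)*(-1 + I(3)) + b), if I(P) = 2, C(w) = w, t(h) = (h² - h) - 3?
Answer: 56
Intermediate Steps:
t(h) = -3 + h² - h
b = -3 (b = 0 + (-3 + 0² - 1*0) = 0 + (-3 + 0 + 0) = 0 - 3 = -3)
-14*((6 - 7)*(-1 + I(3)) + b) = -14*((6 - 7)*(-1 + 2) - 3) = -14*(-1*1 - 3) = -14*(-1 - 3) = -14*(-4) = 56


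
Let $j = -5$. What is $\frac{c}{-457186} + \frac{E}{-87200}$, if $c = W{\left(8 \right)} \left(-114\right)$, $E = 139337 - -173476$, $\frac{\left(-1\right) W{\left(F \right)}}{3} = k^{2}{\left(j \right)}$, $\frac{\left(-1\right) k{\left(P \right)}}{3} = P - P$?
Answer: $- \frac{312813}{87200} \approx -3.5873$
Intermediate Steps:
$k{\left(P \right)} = 0$ ($k{\left(P \right)} = - 3 \left(P - P\right) = \left(-3\right) 0 = 0$)
$W{\left(F \right)} = 0$ ($W{\left(F \right)} = - 3 \cdot 0^{2} = \left(-3\right) 0 = 0$)
$E = 312813$ ($E = 139337 + 173476 = 312813$)
$c = 0$ ($c = 0 \left(-114\right) = 0$)
$\frac{c}{-457186} + \frac{E}{-87200} = \frac{0}{-457186} + \frac{312813}{-87200} = 0 \left(- \frac{1}{457186}\right) + 312813 \left(- \frac{1}{87200}\right) = 0 - \frac{312813}{87200} = - \frac{312813}{87200}$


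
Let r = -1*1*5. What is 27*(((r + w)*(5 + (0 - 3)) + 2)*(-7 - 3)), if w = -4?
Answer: 4320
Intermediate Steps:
r = -5 (r = -1*5 = -5)
27*(((r + w)*(5 + (0 - 3)) + 2)*(-7 - 3)) = 27*(((-5 - 4)*(5 + (0 - 3)) + 2)*(-7 - 3)) = 27*((-9*(5 - 3) + 2)*(-10)) = 27*((-9*2 + 2)*(-10)) = 27*((-18 + 2)*(-10)) = 27*(-16*(-10)) = 27*160 = 4320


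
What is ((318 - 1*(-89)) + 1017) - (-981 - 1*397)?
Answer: 2802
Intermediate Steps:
((318 - 1*(-89)) + 1017) - (-981 - 1*397) = ((318 + 89) + 1017) - (-981 - 397) = (407 + 1017) - 1*(-1378) = 1424 + 1378 = 2802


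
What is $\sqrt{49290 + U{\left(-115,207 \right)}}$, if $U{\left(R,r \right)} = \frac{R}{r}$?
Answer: $\frac{\sqrt{443605}}{3} \approx 222.01$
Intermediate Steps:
$\sqrt{49290 + U{\left(-115,207 \right)}} = \sqrt{49290 - \frac{115}{207}} = \sqrt{49290 - \frac{5}{9}} = \sqrt{\frac{443605}{9}} = \frac{\sqrt{443605}}{3}$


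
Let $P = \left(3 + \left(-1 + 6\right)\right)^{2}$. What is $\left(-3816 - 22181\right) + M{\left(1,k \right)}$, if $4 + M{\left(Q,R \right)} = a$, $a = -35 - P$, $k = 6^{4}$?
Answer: $-26100$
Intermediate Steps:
$k = 1296$
$P = 64$ ($P = \left(3 + 5\right)^{2} = 8^{2} = 64$)
$a = -99$ ($a = -35 - 64 = -99$)
$M{\left(Q,R \right)} = -103$ ($M{\left(Q,R \right)} = -4 - 99 = -103$)
$\left(-3816 - 22181\right) + M{\left(1,k \right)} = \left(-3816 - 22181\right) - 103 = -25997 - 103 = -26100$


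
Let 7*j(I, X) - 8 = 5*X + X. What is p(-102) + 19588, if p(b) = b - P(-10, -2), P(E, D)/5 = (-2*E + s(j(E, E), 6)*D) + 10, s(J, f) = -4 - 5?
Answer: 19246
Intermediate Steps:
j(I, X) = 8/7 + 6*X/7 (j(I, X) = 8/7 + (5*X + X)/7 = 8/7 + (6*X)/7 = 8/7 + 6*X/7)
s(J, f) = -9
P(E, D) = 50 - 45*D - 10*E (P(E, D) = 5*((-2*E - 9*D) + 10) = 5*((-9*D - 2*E) + 10) = 5*(10 - 9*D - 2*E) = 50 - 45*D - 10*E)
p(b) = -240 + b (p(b) = b - (50 - 45*(-2) - 10*(-10)) = b - (50 + 90 + 100) = b - 1*240 = b - 240 = -240 + b)
p(-102) + 19588 = (-240 - 102) + 19588 = -342 + 19588 = 19246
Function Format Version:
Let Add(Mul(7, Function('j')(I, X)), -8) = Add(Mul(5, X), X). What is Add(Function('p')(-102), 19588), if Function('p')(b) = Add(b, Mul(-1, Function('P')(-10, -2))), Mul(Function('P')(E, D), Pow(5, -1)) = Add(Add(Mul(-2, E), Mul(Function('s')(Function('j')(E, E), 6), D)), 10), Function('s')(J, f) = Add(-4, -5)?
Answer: 19246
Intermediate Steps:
Function('j')(I, X) = Add(Rational(8, 7), Mul(Rational(6, 7), X)) (Function('j')(I, X) = Add(Rational(8, 7), Mul(Rational(1, 7), Add(Mul(5, X), X))) = Add(Rational(8, 7), Mul(Rational(1, 7), Mul(6, X))) = Add(Rational(8, 7), Mul(Rational(6, 7), X)))
Function('s')(J, f) = -9
Function('P')(E, D) = Add(50, Mul(-45, D), Mul(-10, E)) (Function('P')(E, D) = Mul(5, Add(Add(Mul(-2, E), Mul(-9, D)), 10)) = Mul(5, Add(Add(Mul(-9, D), Mul(-2, E)), 10)) = Mul(5, Add(10, Mul(-9, D), Mul(-2, E))) = Add(50, Mul(-45, D), Mul(-10, E)))
Function('p')(b) = Add(-240, b) (Function('p')(b) = Add(b, Mul(-1, Add(50, Mul(-45, -2), Mul(-10, -10)))) = Add(b, Mul(-1, Add(50, 90, 100))) = Add(b, Mul(-1, 240)) = Add(b, -240) = Add(-240, b))
Add(Function('p')(-102), 19588) = Add(Add(-240, -102), 19588) = Add(-342, 19588) = 19246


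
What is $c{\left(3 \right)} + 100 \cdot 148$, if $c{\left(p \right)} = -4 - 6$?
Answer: $14790$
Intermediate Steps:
$c{\left(p \right)} = -10$ ($c{\left(p \right)} = -4 - 6 = -10$)
$c{\left(3 \right)} + 100 \cdot 148 = -10 + 100 \cdot 148 = -10 + 14800 = 14790$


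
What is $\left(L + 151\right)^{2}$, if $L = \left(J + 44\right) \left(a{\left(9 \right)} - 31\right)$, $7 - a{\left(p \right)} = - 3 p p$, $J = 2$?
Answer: $104550625$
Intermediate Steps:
$a{\left(p \right)} = 7 + 3 p^{2}$ ($a{\left(p \right)} = 7 - - 3 p p = 7 - - 3 p^{2} = 7 + 3 p^{2}$)
$L = 10074$ ($L = \left(2 + 44\right) \left(\left(7 + 3 \cdot 9^{2}\right) - 31\right) = 46 \left(\left(7 + 3 \cdot 81\right) - 31\right) = 46 \left(\left(7 + 243\right) - 31\right) = 46 \left(250 - 31\right) = 46 \cdot 219 = 10074$)
$\left(L + 151\right)^{2} = \left(10074 + 151\right)^{2} = 10225^{2} = 104550625$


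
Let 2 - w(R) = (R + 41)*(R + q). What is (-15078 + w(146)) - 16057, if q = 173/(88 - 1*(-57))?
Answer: -8505426/145 ≈ -58658.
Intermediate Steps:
q = 173/145 (q = 173/(88 + 57) = 173/145 ≈ 1.1931)
w(R) = 2 - (41 + R)*(173/145 + R) (w(R) = 2 - (R + 41)*(R + 173/145) = 2 - (41 + R)*(173/145 + R))
(-15078 + w(146)) - 16057 = (-15078 + (-6803/145 - 1*146**2 - 6118/145*146)) - 16057 = (-15078 + (-6803/145 - 1*21316 - 893228/145)) - 16057 = (-15078 + (-6803/145 - 21316 - 893228/145)) - 16057 = (-15078 - 3990851/145) - 16057 = -6177161/145 - 16057 = -8505426/145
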